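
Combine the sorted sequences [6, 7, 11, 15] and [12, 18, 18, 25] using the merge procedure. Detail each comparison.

Merging process:

Compare 6 vs 12: take 6 from left. Merged: [6]
Compare 7 vs 12: take 7 from left. Merged: [6, 7]
Compare 11 vs 12: take 11 from left. Merged: [6, 7, 11]
Compare 15 vs 12: take 12 from right. Merged: [6, 7, 11, 12]
Compare 15 vs 18: take 15 from left. Merged: [6, 7, 11, 12, 15]
Append remaining from right: [18, 18, 25]. Merged: [6, 7, 11, 12, 15, 18, 18, 25]

Final merged array: [6, 7, 11, 12, 15, 18, 18, 25]
Total comparisons: 5

The merged array is [6, 7, 11, 12, 15, 18, 18, 25], requiring 5 comparisons. The merge step runs in O(n) time where n is the total number of elements.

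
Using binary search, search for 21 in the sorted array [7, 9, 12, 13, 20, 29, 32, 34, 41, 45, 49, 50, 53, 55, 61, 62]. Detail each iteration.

Binary search for 21 in [7, 9, 12, 13, 20, 29, 32, 34, 41, 45, 49, 50, 53, 55, 61, 62]:

lo=0, hi=15, mid=7, arr[mid]=34 -> 34 > 21, search left half
lo=0, hi=6, mid=3, arr[mid]=13 -> 13 < 21, search right half
lo=4, hi=6, mid=5, arr[mid]=29 -> 29 > 21, search left half
lo=4, hi=4, mid=4, arr[mid]=20 -> 20 < 21, search right half
lo=5 > hi=4, target 21 not found

Binary search determines that 21 is not in the array after 4 comparisons. The search space was exhausted without finding the target.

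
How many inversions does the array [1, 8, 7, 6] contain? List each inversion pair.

Finding inversions in [1, 8, 7, 6]:

(1, 2): arr[1]=8 > arr[2]=7
(1, 3): arr[1]=8 > arr[3]=6
(2, 3): arr[2]=7 > arr[3]=6

Total inversions: 3

The array has 3 inversion(s): (1,2), (1,3), (2,3). Each pair (i,j) satisfies i < j and arr[i] > arr[j].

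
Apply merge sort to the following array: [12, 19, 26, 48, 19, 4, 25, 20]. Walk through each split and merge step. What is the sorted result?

Merge sort trace:

Split: [12, 19, 26, 48, 19, 4, 25, 20] -> [12, 19, 26, 48] and [19, 4, 25, 20]
  Split: [12, 19, 26, 48] -> [12, 19] and [26, 48]
    Split: [12, 19] -> [12] and [19]
    Merge: [12] + [19] -> [12, 19]
    Split: [26, 48] -> [26] and [48]
    Merge: [26] + [48] -> [26, 48]
  Merge: [12, 19] + [26, 48] -> [12, 19, 26, 48]
  Split: [19, 4, 25, 20] -> [19, 4] and [25, 20]
    Split: [19, 4] -> [19] and [4]
    Merge: [19] + [4] -> [4, 19]
    Split: [25, 20] -> [25] and [20]
    Merge: [25] + [20] -> [20, 25]
  Merge: [4, 19] + [20, 25] -> [4, 19, 20, 25]
Merge: [12, 19, 26, 48] + [4, 19, 20, 25] -> [4, 12, 19, 19, 20, 25, 26, 48]

Final sorted array: [4, 12, 19, 19, 20, 25, 26, 48]

The merge sort proceeds by recursively splitting the array and merging sorted halves.
After all merges, the sorted array is [4, 12, 19, 19, 20, 25, 26, 48].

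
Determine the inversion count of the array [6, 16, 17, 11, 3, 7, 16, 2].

Finding inversions in [6, 16, 17, 11, 3, 7, 16, 2]:

(0, 4): arr[0]=6 > arr[4]=3
(0, 7): arr[0]=6 > arr[7]=2
(1, 3): arr[1]=16 > arr[3]=11
(1, 4): arr[1]=16 > arr[4]=3
(1, 5): arr[1]=16 > arr[5]=7
(1, 7): arr[1]=16 > arr[7]=2
(2, 3): arr[2]=17 > arr[3]=11
(2, 4): arr[2]=17 > arr[4]=3
(2, 5): arr[2]=17 > arr[5]=7
(2, 6): arr[2]=17 > arr[6]=16
(2, 7): arr[2]=17 > arr[7]=2
(3, 4): arr[3]=11 > arr[4]=3
(3, 5): arr[3]=11 > arr[5]=7
(3, 7): arr[3]=11 > arr[7]=2
(4, 7): arr[4]=3 > arr[7]=2
(5, 7): arr[5]=7 > arr[7]=2
(6, 7): arr[6]=16 > arr[7]=2

Total inversions: 17

The array has 17 inversion(s): (0,4), (0,7), (1,3), (1,4), (1,5), (1,7), (2,3), (2,4), (2,5), (2,6), (2,7), (3,4), (3,5), (3,7), (4,7), (5,7), (6,7). Each pair (i,j) satisfies i < j and arr[i] > arr[j].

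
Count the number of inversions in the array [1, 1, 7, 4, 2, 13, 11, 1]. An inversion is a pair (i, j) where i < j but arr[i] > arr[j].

Finding inversions in [1, 1, 7, 4, 2, 13, 11, 1]:

(2, 3): arr[2]=7 > arr[3]=4
(2, 4): arr[2]=7 > arr[4]=2
(2, 7): arr[2]=7 > arr[7]=1
(3, 4): arr[3]=4 > arr[4]=2
(3, 7): arr[3]=4 > arr[7]=1
(4, 7): arr[4]=2 > arr[7]=1
(5, 6): arr[5]=13 > arr[6]=11
(5, 7): arr[5]=13 > arr[7]=1
(6, 7): arr[6]=11 > arr[7]=1

Total inversions: 9

The array has 9 inversion(s): (2,3), (2,4), (2,7), (3,4), (3,7), (4,7), (5,6), (5,7), (6,7). Each pair (i,j) satisfies i < j and arr[i] > arr[j].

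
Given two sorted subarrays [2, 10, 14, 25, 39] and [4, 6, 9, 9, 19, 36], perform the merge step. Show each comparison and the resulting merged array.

Merging process:

Compare 2 vs 4: take 2 from left. Merged: [2]
Compare 10 vs 4: take 4 from right. Merged: [2, 4]
Compare 10 vs 6: take 6 from right. Merged: [2, 4, 6]
Compare 10 vs 9: take 9 from right. Merged: [2, 4, 6, 9]
Compare 10 vs 9: take 9 from right. Merged: [2, 4, 6, 9, 9]
Compare 10 vs 19: take 10 from left. Merged: [2, 4, 6, 9, 9, 10]
Compare 14 vs 19: take 14 from left. Merged: [2, 4, 6, 9, 9, 10, 14]
Compare 25 vs 19: take 19 from right. Merged: [2, 4, 6, 9, 9, 10, 14, 19]
Compare 25 vs 36: take 25 from left. Merged: [2, 4, 6, 9, 9, 10, 14, 19, 25]
Compare 39 vs 36: take 36 from right. Merged: [2, 4, 6, 9, 9, 10, 14, 19, 25, 36]
Append remaining from left: [39]. Merged: [2, 4, 6, 9, 9, 10, 14, 19, 25, 36, 39]

Final merged array: [2, 4, 6, 9, 9, 10, 14, 19, 25, 36, 39]
Total comparisons: 10

The merged array is [2, 4, 6, 9, 9, 10, 14, 19, 25, 36, 39], requiring 10 comparisons. The merge step runs in O(n) time where n is the total number of elements.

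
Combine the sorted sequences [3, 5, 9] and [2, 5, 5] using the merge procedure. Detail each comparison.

Merging process:

Compare 3 vs 2: take 2 from right. Merged: [2]
Compare 3 vs 5: take 3 from left. Merged: [2, 3]
Compare 5 vs 5: take 5 from left. Merged: [2, 3, 5]
Compare 9 vs 5: take 5 from right. Merged: [2, 3, 5, 5]
Compare 9 vs 5: take 5 from right. Merged: [2, 3, 5, 5, 5]
Append remaining from left: [9]. Merged: [2, 3, 5, 5, 5, 9]

Final merged array: [2, 3, 5, 5, 5, 9]
Total comparisons: 5

The merged array is [2, 3, 5, 5, 5, 9], requiring 5 comparisons. The merge step runs in O(n) time where n is the total number of elements.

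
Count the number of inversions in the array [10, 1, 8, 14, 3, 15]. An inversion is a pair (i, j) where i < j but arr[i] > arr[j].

Finding inversions in [10, 1, 8, 14, 3, 15]:

(0, 1): arr[0]=10 > arr[1]=1
(0, 2): arr[0]=10 > arr[2]=8
(0, 4): arr[0]=10 > arr[4]=3
(2, 4): arr[2]=8 > arr[4]=3
(3, 4): arr[3]=14 > arr[4]=3

Total inversions: 5

The array has 5 inversion(s): (0,1), (0,2), (0,4), (2,4), (3,4). Each pair (i,j) satisfies i < j and arr[i] > arr[j].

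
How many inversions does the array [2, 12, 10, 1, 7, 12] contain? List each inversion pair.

Finding inversions in [2, 12, 10, 1, 7, 12]:

(0, 3): arr[0]=2 > arr[3]=1
(1, 2): arr[1]=12 > arr[2]=10
(1, 3): arr[1]=12 > arr[3]=1
(1, 4): arr[1]=12 > arr[4]=7
(2, 3): arr[2]=10 > arr[3]=1
(2, 4): arr[2]=10 > arr[4]=7

Total inversions: 6

The array has 6 inversion(s): (0,3), (1,2), (1,3), (1,4), (2,3), (2,4). Each pair (i,j) satisfies i < j and arr[i] > arr[j].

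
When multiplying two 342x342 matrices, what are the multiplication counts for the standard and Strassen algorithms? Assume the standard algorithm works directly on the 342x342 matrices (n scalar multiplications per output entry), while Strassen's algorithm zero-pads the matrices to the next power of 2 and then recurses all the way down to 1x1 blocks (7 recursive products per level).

Matrix multiplication for 342x342 matrices:

Strassen's algorithm requires power-of-2 dimensions. Pad 342x342 to 512x512 (next power of 2).

Standard algorithm: 342^3 = 40001688 multiplications
Strassen's algorithm: 7^(log2(512)) = 7^9 = 40353607 multiplications
Difference: 40001688 - 40353607 = -351919 (Strassen uses MORE here due to padding overhead — for small or just-over-power-of-2 n, padding can outweigh the per-level savings)

Standard: 40001688 multiplications (342^3). Strassen: 40353607 multiplications (7^9, after padding to 512x512). Strassen reduces 8 recursive multiplications to 7 at each level.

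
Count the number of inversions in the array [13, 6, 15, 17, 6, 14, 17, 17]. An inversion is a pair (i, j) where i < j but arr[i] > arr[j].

Finding inversions in [13, 6, 15, 17, 6, 14, 17, 17]:

(0, 1): arr[0]=13 > arr[1]=6
(0, 4): arr[0]=13 > arr[4]=6
(2, 4): arr[2]=15 > arr[4]=6
(2, 5): arr[2]=15 > arr[5]=14
(3, 4): arr[3]=17 > arr[4]=6
(3, 5): arr[3]=17 > arr[5]=14

Total inversions: 6

The array has 6 inversion(s): (0,1), (0,4), (2,4), (2,5), (3,4), (3,5). Each pair (i,j) satisfies i < j and arr[i] > arr[j].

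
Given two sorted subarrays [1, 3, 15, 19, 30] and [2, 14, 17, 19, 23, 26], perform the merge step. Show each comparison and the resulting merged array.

Merging process:

Compare 1 vs 2: take 1 from left. Merged: [1]
Compare 3 vs 2: take 2 from right. Merged: [1, 2]
Compare 3 vs 14: take 3 from left. Merged: [1, 2, 3]
Compare 15 vs 14: take 14 from right. Merged: [1, 2, 3, 14]
Compare 15 vs 17: take 15 from left. Merged: [1, 2, 3, 14, 15]
Compare 19 vs 17: take 17 from right. Merged: [1, 2, 3, 14, 15, 17]
Compare 19 vs 19: take 19 from left. Merged: [1, 2, 3, 14, 15, 17, 19]
Compare 30 vs 19: take 19 from right. Merged: [1, 2, 3, 14, 15, 17, 19, 19]
Compare 30 vs 23: take 23 from right. Merged: [1, 2, 3, 14, 15, 17, 19, 19, 23]
Compare 30 vs 26: take 26 from right. Merged: [1, 2, 3, 14, 15, 17, 19, 19, 23, 26]
Append remaining from left: [30]. Merged: [1, 2, 3, 14, 15, 17, 19, 19, 23, 26, 30]

Final merged array: [1, 2, 3, 14, 15, 17, 19, 19, 23, 26, 30]
Total comparisons: 10

The merged array is [1, 2, 3, 14, 15, 17, 19, 19, 23, 26, 30], requiring 10 comparisons. The merge step runs in O(n) time where n is the total number of elements.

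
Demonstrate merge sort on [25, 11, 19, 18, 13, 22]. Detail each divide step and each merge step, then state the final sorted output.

Merge sort trace:

Split: [25, 11, 19, 18, 13, 22] -> [25, 11, 19] and [18, 13, 22]
  Split: [25, 11, 19] -> [25] and [11, 19]
    Split: [11, 19] -> [11] and [19]
    Merge: [11] + [19] -> [11, 19]
  Merge: [25] + [11, 19] -> [11, 19, 25]
  Split: [18, 13, 22] -> [18] and [13, 22]
    Split: [13, 22] -> [13] and [22]
    Merge: [13] + [22] -> [13, 22]
  Merge: [18] + [13, 22] -> [13, 18, 22]
Merge: [11, 19, 25] + [13, 18, 22] -> [11, 13, 18, 19, 22, 25]

Final sorted array: [11, 13, 18, 19, 22, 25]

The merge sort proceeds by recursively splitting the array and merging sorted halves.
After all merges, the sorted array is [11, 13, 18, 19, 22, 25].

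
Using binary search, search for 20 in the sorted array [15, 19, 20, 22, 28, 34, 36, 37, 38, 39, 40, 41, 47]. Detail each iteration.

Binary search for 20 in [15, 19, 20, 22, 28, 34, 36, 37, 38, 39, 40, 41, 47]:

lo=0, hi=12, mid=6, arr[mid]=36 -> 36 > 20, search left half
lo=0, hi=5, mid=2, arr[mid]=20 -> Found target at index 2!

Binary search finds 20 at index 2 after 2 comparisons. The search repeatedly halves the search space by comparing with the middle element.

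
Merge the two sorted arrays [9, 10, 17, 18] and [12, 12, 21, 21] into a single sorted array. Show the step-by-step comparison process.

Merging process:

Compare 9 vs 12: take 9 from left. Merged: [9]
Compare 10 vs 12: take 10 from left. Merged: [9, 10]
Compare 17 vs 12: take 12 from right. Merged: [9, 10, 12]
Compare 17 vs 12: take 12 from right. Merged: [9, 10, 12, 12]
Compare 17 vs 21: take 17 from left. Merged: [9, 10, 12, 12, 17]
Compare 18 vs 21: take 18 from left. Merged: [9, 10, 12, 12, 17, 18]
Append remaining from right: [21, 21]. Merged: [9, 10, 12, 12, 17, 18, 21, 21]

Final merged array: [9, 10, 12, 12, 17, 18, 21, 21]
Total comparisons: 6

The merged array is [9, 10, 12, 12, 17, 18, 21, 21], requiring 6 comparisons. The merge step runs in O(n) time where n is the total number of elements.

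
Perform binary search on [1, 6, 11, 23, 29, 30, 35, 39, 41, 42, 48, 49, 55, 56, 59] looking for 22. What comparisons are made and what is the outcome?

Binary search for 22 in [1, 6, 11, 23, 29, 30, 35, 39, 41, 42, 48, 49, 55, 56, 59]:

lo=0, hi=14, mid=7, arr[mid]=39 -> 39 > 22, search left half
lo=0, hi=6, mid=3, arr[mid]=23 -> 23 > 22, search left half
lo=0, hi=2, mid=1, arr[mid]=6 -> 6 < 22, search right half
lo=2, hi=2, mid=2, arr[mid]=11 -> 11 < 22, search right half
lo=3 > hi=2, target 22 not found

Binary search determines that 22 is not in the array after 4 comparisons. The search space was exhausted without finding the target.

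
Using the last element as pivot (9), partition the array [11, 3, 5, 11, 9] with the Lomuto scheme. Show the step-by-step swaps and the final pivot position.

Lomuto partition with pivot = 9:

Initial array: [11, 3, 5, 11, 9]

arr[0]=11 > 9: no swap
arr[1]=3 <= 9: swap with position 0, array becomes [3, 11, 5, 11, 9]
arr[2]=5 <= 9: swap with position 1, array becomes [3, 5, 11, 11, 9]
arr[3]=11 > 9: no swap

Place pivot at position 2: [3, 5, 9, 11, 11]
Pivot position: 2

After partitioning with pivot 9, the array becomes [3, 5, 9, 11, 11]. The pivot is placed at index 2. All elements to the left of the pivot are <= 9, and all elements to the right are > 9.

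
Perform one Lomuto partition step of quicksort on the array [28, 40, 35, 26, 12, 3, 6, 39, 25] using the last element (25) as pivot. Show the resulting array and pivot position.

Lomuto partition with pivot = 25:

Initial array: [28, 40, 35, 26, 12, 3, 6, 39, 25]

arr[0]=28 > 25: no swap
arr[1]=40 > 25: no swap
arr[2]=35 > 25: no swap
arr[3]=26 > 25: no swap
arr[4]=12 <= 25: swap with position 0, array becomes [12, 40, 35, 26, 28, 3, 6, 39, 25]
arr[5]=3 <= 25: swap with position 1, array becomes [12, 3, 35, 26, 28, 40, 6, 39, 25]
arr[6]=6 <= 25: swap with position 2, array becomes [12, 3, 6, 26, 28, 40, 35, 39, 25]
arr[7]=39 > 25: no swap

Place pivot at position 3: [12, 3, 6, 25, 28, 40, 35, 39, 26]
Pivot position: 3

After partitioning with pivot 25, the array becomes [12, 3, 6, 25, 28, 40, 35, 39, 26]. The pivot is placed at index 3. All elements to the left of the pivot are <= 25, and all elements to the right are > 25.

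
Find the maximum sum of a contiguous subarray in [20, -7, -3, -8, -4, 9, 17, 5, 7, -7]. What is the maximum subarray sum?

Using Kadane's algorithm on [20, -7, -3, -8, -4, 9, 17, 5, 7, -7]:

Scanning through the array:
Position 1 (value -7): max_ending_here = 13, max_so_far = 20
Position 2 (value -3): max_ending_here = 10, max_so_far = 20
Position 3 (value -8): max_ending_here = 2, max_so_far = 20
Position 4 (value -4): max_ending_here = -2, max_so_far = 20
Position 5 (value 9): max_ending_here = 9, max_so_far = 20
Position 6 (value 17): max_ending_here = 26, max_so_far = 26
Position 7 (value 5): max_ending_here = 31, max_so_far = 31
Position 8 (value 7): max_ending_here = 38, max_so_far = 38
Position 9 (value -7): max_ending_here = 31, max_so_far = 38

Maximum subarray: [9, 17, 5, 7]
Maximum sum: 38

The maximum subarray is [9, 17, 5, 7] with sum 38. This subarray runs from index 5 to index 8.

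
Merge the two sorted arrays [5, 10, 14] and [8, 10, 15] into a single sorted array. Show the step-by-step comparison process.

Merging process:

Compare 5 vs 8: take 5 from left. Merged: [5]
Compare 10 vs 8: take 8 from right. Merged: [5, 8]
Compare 10 vs 10: take 10 from left. Merged: [5, 8, 10]
Compare 14 vs 10: take 10 from right. Merged: [5, 8, 10, 10]
Compare 14 vs 15: take 14 from left. Merged: [5, 8, 10, 10, 14]
Append remaining from right: [15]. Merged: [5, 8, 10, 10, 14, 15]

Final merged array: [5, 8, 10, 10, 14, 15]
Total comparisons: 5

The merged array is [5, 8, 10, 10, 14, 15], requiring 5 comparisons. The merge step runs in O(n) time where n is the total number of elements.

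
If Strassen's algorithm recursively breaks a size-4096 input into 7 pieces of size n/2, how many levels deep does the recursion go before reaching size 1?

For divide and conquer with division factor 2:

Problem sizes at each level:
Level 0: 4096
Level 1: 2048
Level 2: 1024
Level 3: 512
Level 4: 256
Level 5: 128
Level 6: 64
Level 7: 32
Level 8: 16
Level 9: 8
Level 10: 4
Level 11: 2
Level 12: 1

The root is level 0 and the size-1 base case is level 12 (the tree spans levels 0 through 12, i.e. 13 levels counting the root), so the depth is the number of divisions: log_2(4096) = 12

The recursion tree depth is log_2(4096) = 12. At each level, the problem size is divided by 2, so it takes 12 divisions to reduce to a base case of size 1. The algorithm makes 7 recursive calls at each level.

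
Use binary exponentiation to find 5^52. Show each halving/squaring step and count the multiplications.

Computing 5^52 by squaring (build up from 5^1; each line after the first costs one multiplication):

5^1 = 5
5^2 = (5^1)^2 = 5^2 = 25
5^3 = 5 * 5^2 = 5 * 25 = 125
5^6 = (5^3)^2 = 125^2 = 15625
5^12 = (5^6)^2 = 15625^2 = 244140625
5^13 = 5 * 5^12 = 5 * 244140625 = 1220703125
5^26 = (5^13)^2 = 1220703125^2 = 1490116119384765625
5^52 = (5^26)^2 = 1490116119384765625^2 = 2220446049250313080847263336181640625

Result: 2220446049250313080847263336181640625
Multiplications needed: 7 (7 lines after 5^1)

5^52 = 2220446049250313080847263336181640625. Using exponentiation by squaring, this requires 7 multiplications. The key idea: if the exponent is even, square the half-power; if odd, multiply by the base once.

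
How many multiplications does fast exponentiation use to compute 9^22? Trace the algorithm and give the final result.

Computing 9^22 by squaring (build up from 9^1; each line after the first costs one multiplication):

9^1 = 9
9^2 = (9^1)^2 = 9^2 = 81
9^4 = (9^2)^2 = 81^2 = 6561
9^5 = 9 * 9^4 = 9 * 6561 = 59049
9^10 = (9^5)^2 = 59049^2 = 3486784401
9^11 = 9 * 9^10 = 9 * 3486784401 = 31381059609
9^22 = (9^11)^2 = 31381059609^2 = 984770902183611232881

Result: 984770902183611232881
Multiplications needed: 6 (6 lines after 9^1)

9^22 = 984770902183611232881. Using exponentiation by squaring, this requires 6 multiplications. The key idea: if the exponent is even, square the half-power; if odd, multiply by the base once.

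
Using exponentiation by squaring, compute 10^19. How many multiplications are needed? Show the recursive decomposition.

Computing 10^19 by squaring (build up from 10^1; each line after the first costs one multiplication):

10^1 = 10
10^2 = (10^1)^2 = 10^2 = 100
10^4 = (10^2)^2 = 100^2 = 10000
10^8 = (10^4)^2 = 10000^2 = 100000000
10^9 = 10 * 10^8 = 10 * 100000000 = 1000000000
10^18 = (10^9)^2 = 1000000000^2 = 1000000000000000000
10^19 = 10 * 10^18 = 10 * 1000000000000000000 = 10000000000000000000

Result: 10000000000000000000
Multiplications needed: 6 (6 lines after 10^1)

10^19 = 10000000000000000000. Using exponentiation by squaring, this requires 6 multiplications. The key idea: if the exponent is even, square the half-power; if odd, multiply by the base once.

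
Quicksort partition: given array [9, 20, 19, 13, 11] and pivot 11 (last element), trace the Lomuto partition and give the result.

Lomuto partition with pivot = 11:

Initial array: [9, 20, 19, 13, 11]

arr[0]=9 <= 11: swap with position 0, array becomes [9, 20, 19, 13, 11]
arr[1]=20 > 11: no swap
arr[2]=19 > 11: no swap
arr[3]=13 > 11: no swap

Place pivot at position 1: [9, 11, 19, 13, 20]
Pivot position: 1

After partitioning with pivot 11, the array becomes [9, 11, 19, 13, 20]. The pivot is placed at index 1. All elements to the left of the pivot are <= 11, and all elements to the right are > 11.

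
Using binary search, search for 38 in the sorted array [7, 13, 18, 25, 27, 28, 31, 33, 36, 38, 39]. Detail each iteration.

Binary search for 38 in [7, 13, 18, 25, 27, 28, 31, 33, 36, 38, 39]:

lo=0, hi=10, mid=5, arr[mid]=28 -> 28 < 38, search right half
lo=6, hi=10, mid=8, arr[mid]=36 -> 36 < 38, search right half
lo=9, hi=10, mid=9, arr[mid]=38 -> Found target at index 9!

Binary search finds 38 at index 9 after 3 comparisons. The search repeatedly halves the search space by comparing with the middle element.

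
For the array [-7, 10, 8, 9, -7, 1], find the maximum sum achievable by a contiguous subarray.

Using Kadane's algorithm on [-7, 10, 8, 9, -7, 1]:

Scanning through the array:
Position 1 (value 10): max_ending_here = 10, max_so_far = 10
Position 2 (value 8): max_ending_here = 18, max_so_far = 18
Position 3 (value 9): max_ending_here = 27, max_so_far = 27
Position 4 (value -7): max_ending_here = 20, max_so_far = 27
Position 5 (value 1): max_ending_here = 21, max_so_far = 27

Maximum subarray: [10, 8, 9]
Maximum sum: 27

The maximum subarray is [10, 8, 9] with sum 27. This subarray runs from index 1 to index 3.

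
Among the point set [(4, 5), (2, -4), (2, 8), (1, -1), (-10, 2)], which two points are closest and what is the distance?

Computing all pairwise distances among 5 points:

d((4, 5), (2, -4)) = 9.2195
d((4, 5), (2, 8)) = 3.6056
d((4, 5), (1, -1)) = 6.7082
d((4, 5), (-10, 2)) = 14.3178
d((2, -4), (2, 8)) = 12.0
d((2, -4), (1, -1)) = 3.1623 <-- minimum
d((2, -4), (-10, 2)) = 13.4164
d((2, 8), (1, -1)) = 9.0554
d((2, 8), (-10, 2)) = 13.4164
d((1, -1), (-10, 2)) = 11.4018

Closest pair: (2, -4) and (1, -1) with distance 3.1623

The closest pair is (2, -4) and (1, -1) with Euclidean distance 3.1623. For 5 points, brute-force pairwise comparison is shown above. For large n, the divide-and-conquer algorithm (sort by x, recurse on halves, check the dividing strip) achieves O(n log n).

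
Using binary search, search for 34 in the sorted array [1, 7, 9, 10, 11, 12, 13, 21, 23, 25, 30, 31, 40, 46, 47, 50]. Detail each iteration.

Binary search for 34 in [1, 7, 9, 10, 11, 12, 13, 21, 23, 25, 30, 31, 40, 46, 47, 50]:

lo=0, hi=15, mid=7, arr[mid]=21 -> 21 < 34, search right half
lo=8, hi=15, mid=11, arr[mid]=31 -> 31 < 34, search right half
lo=12, hi=15, mid=13, arr[mid]=46 -> 46 > 34, search left half
lo=12, hi=12, mid=12, arr[mid]=40 -> 40 > 34, search left half
lo=12 > hi=11, target 34 not found

Binary search determines that 34 is not in the array after 4 comparisons. The search space was exhausted without finding the target.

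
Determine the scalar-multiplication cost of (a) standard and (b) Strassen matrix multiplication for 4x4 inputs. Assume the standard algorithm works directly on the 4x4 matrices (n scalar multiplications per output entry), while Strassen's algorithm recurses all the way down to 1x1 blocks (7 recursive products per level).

Matrix multiplication for 4x4 matrices:

Standard algorithm: 4^3 = 64 multiplications
Strassen's algorithm: 7^(log2(4)) = 7^2 = 49 multiplications
Savings: 64 - 49 = 15 multiplications

Standard: 64 multiplications (4^3). Strassen: 49 multiplications (7^2). Strassen reduces 8 recursive multiplications to 7 at each level.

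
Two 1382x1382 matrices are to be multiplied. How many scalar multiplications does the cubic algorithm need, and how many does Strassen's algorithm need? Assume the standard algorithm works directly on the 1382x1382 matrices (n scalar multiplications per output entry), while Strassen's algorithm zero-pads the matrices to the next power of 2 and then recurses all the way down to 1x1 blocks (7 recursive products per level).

Matrix multiplication for 1382x1382 matrices:

Strassen's algorithm requires power-of-2 dimensions. Pad 1382x1382 to 2048x2048 (next power of 2).

Standard algorithm: 1382^3 = 2639514968 multiplications
Strassen's algorithm: 7^(log2(2048)) = 7^11 = 1977326743 multiplications
Savings: 2639514968 - 1977326743 = 662188225 multiplications

Standard: 2639514968 multiplications (1382^3). Strassen: 1977326743 multiplications (7^11, after padding to 2048x2048). Strassen reduces 8 recursive multiplications to 7 at each level.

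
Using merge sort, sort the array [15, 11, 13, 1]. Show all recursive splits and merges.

Merge sort trace:

Split: [15, 11, 13, 1] -> [15, 11] and [13, 1]
  Split: [15, 11] -> [15] and [11]
  Merge: [15] + [11] -> [11, 15]
  Split: [13, 1] -> [13] and [1]
  Merge: [13] + [1] -> [1, 13]
Merge: [11, 15] + [1, 13] -> [1, 11, 13, 15]

Final sorted array: [1, 11, 13, 15]

The merge sort proceeds by recursively splitting the array and merging sorted halves.
After all merges, the sorted array is [1, 11, 13, 15].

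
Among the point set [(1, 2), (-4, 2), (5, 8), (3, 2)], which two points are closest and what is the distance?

Computing all pairwise distances among 4 points:

d((1, 2), (-4, 2)) = 5.0
d((1, 2), (5, 8)) = 7.2111
d((1, 2), (3, 2)) = 2.0 <-- minimum
d((-4, 2), (5, 8)) = 10.8167
d((-4, 2), (3, 2)) = 7.0
d((5, 8), (3, 2)) = 6.3246

Closest pair: (1, 2) and (3, 2) with distance 2.0

The closest pair is (1, 2) and (3, 2) with Euclidean distance 2.0. For 4 points, brute-force pairwise comparison is shown above. For large n, the divide-and-conquer algorithm (sort by x, recurse on halves, check the dividing strip) achieves O(n log n).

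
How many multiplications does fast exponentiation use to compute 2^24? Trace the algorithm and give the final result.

Computing 2^24 by squaring (build up from 2^1; each line after the first costs one multiplication):

2^1 = 2
2^2 = (2^1)^2 = 2^2 = 4
2^3 = 2 * 2^2 = 2 * 4 = 8
2^6 = (2^3)^2 = 8^2 = 64
2^12 = (2^6)^2 = 64^2 = 4096
2^24 = (2^12)^2 = 4096^2 = 16777216

Result: 16777216
Multiplications needed: 5 (5 lines after 2^1)

2^24 = 16777216. Using exponentiation by squaring, this requires 5 multiplications. The key idea: if the exponent is even, square the half-power; if odd, multiply by the base once.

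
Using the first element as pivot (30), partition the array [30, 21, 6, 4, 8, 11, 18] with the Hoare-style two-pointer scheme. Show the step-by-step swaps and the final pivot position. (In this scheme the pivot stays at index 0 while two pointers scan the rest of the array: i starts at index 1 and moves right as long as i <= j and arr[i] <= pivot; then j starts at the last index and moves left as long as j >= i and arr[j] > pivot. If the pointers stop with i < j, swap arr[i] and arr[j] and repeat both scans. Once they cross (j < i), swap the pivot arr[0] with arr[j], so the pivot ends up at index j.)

Hoare-style two-pointer partition with pivot = 30:

Initial array: [30, 21, 6, 4, 8, 11, 18]

Pointers start at i = 1, j = 6.
i ends at 7, j ends at 6: the pointers have crossed (j < i), so scanning stops.

Swap pivot arr[0] with arr[6] to place pivot at position 6: [18, 21, 6, 4, 8, 11, 30]
Pivot position: 6

After partitioning with pivot 30, the array becomes [18, 21, 6, 4, 8, 11, 30]. The pivot is placed at index 6. All elements to the left of the pivot are <= 30, and all elements to the right are > 30.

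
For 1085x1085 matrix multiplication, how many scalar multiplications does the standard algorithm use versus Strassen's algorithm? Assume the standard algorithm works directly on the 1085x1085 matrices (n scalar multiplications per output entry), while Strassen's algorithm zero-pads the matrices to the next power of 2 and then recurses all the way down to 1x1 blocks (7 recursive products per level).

Matrix multiplication for 1085x1085 matrices:

Strassen's algorithm requires power-of-2 dimensions. Pad 1085x1085 to 2048x2048 (next power of 2).

Standard algorithm: 1085^3 = 1277289125 multiplications
Strassen's algorithm: 7^(log2(2048)) = 7^11 = 1977326743 multiplications
Difference: 1277289125 - 1977326743 = -700037618 (Strassen uses MORE here due to padding overhead — for small or just-over-power-of-2 n, padding can outweigh the per-level savings)

Standard: 1277289125 multiplications (1085^3). Strassen: 1977326743 multiplications (7^11, after padding to 2048x2048). Strassen reduces 8 recursive multiplications to 7 at each level.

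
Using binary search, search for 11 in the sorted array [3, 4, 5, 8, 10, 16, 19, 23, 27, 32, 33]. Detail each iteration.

Binary search for 11 in [3, 4, 5, 8, 10, 16, 19, 23, 27, 32, 33]:

lo=0, hi=10, mid=5, arr[mid]=16 -> 16 > 11, search left half
lo=0, hi=4, mid=2, arr[mid]=5 -> 5 < 11, search right half
lo=3, hi=4, mid=3, arr[mid]=8 -> 8 < 11, search right half
lo=4, hi=4, mid=4, arr[mid]=10 -> 10 < 11, search right half
lo=5 > hi=4, target 11 not found

Binary search determines that 11 is not in the array after 4 comparisons. The search space was exhausted without finding the target.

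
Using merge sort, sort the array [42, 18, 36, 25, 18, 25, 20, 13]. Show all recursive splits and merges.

Merge sort trace:

Split: [42, 18, 36, 25, 18, 25, 20, 13] -> [42, 18, 36, 25] and [18, 25, 20, 13]
  Split: [42, 18, 36, 25] -> [42, 18] and [36, 25]
    Split: [42, 18] -> [42] and [18]
    Merge: [42] + [18] -> [18, 42]
    Split: [36, 25] -> [36] and [25]
    Merge: [36] + [25] -> [25, 36]
  Merge: [18, 42] + [25, 36] -> [18, 25, 36, 42]
  Split: [18, 25, 20, 13] -> [18, 25] and [20, 13]
    Split: [18, 25] -> [18] and [25]
    Merge: [18] + [25] -> [18, 25]
    Split: [20, 13] -> [20] and [13]
    Merge: [20] + [13] -> [13, 20]
  Merge: [18, 25] + [13, 20] -> [13, 18, 20, 25]
Merge: [18, 25, 36, 42] + [13, 18, 20, 25] -> [13, 18, 18, 20, 25, 25, 36, 42]

Final sorted array: [13, 18, 18, 20, 25, 25, 36, 42]

The merge sort proceeds by recursively splitting the array and merging sorted halves.
After all merges, the sorted array is [13, 18, 18, 20, 25, 25, 36, 42].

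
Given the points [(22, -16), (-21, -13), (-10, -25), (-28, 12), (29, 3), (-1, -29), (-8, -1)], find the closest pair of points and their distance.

Computing all pairwise distances among 7 points:

d((22, -16), (-21, -13)) = 43.1045
d((22, -16), (-10, -25)) = 33.2415
d((22, -16), (-28, 12)) = 57.3062
d((22, -16), (29, 3)) = 20.2485
d((22, -16), (-1, -29)) = 26.4197
d((22, -16), (-8, -1)) = 33.541
d((-21, -13), (-10, -25)) = 16.2788
d((-21, -13), (-28, 12)) = 25.9615
d((-21, -13), (29, 3)) = 52.4976
d((-21, -13), (-1, -29)) = 25.6125
d((-21, -13), (-8, -1)) = 17.6918
d((-10, -25), (-28, 12)) = 41.1461
d((-10, -25), (29, 3)) = 48.0104
d((-10, -25), (-1, -29)) = 9.8489 <-- minimum
d((-10, -25), (-8, -1)) = 24.0832
d((-28, 12), (29, 3)) = 57.7062
d((-28, 12), (-1, -29)) = 49.0918
d((-28, 12), (-8, -1)) = 23.8537
d((29, 3), (-1, -29)) = 43.8634
d((29, 3), (-8, -1)) = 37.2156
d((-1, -29), (-8, -1)) = 28.8617

Closest pair: (-10, -25) and (-1, -29) with distance 9.8489

The closest pair is (-10, -25) and (-1, -29) with Euclidean distance 9.8489. For 7 points, brute-force pairwise comparison is shown above. For large n, the divide-and-conquer algorithm (sort by x, recurse on halves, check the dividing strip) achieves O(n log n).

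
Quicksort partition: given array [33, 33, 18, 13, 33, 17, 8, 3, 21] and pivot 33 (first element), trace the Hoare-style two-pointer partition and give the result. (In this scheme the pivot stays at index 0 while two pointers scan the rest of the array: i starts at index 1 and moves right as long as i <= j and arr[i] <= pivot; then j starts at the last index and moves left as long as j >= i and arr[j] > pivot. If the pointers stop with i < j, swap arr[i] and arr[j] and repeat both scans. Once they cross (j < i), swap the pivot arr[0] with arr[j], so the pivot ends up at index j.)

Hoare-style two-pointer partition with pivot = 33:

Initial array: [33, 33, 18, 13, 33, 17, 8, 3, 21]

Pointers start at i = 1, j = 8.
i ends at 9, j ends at 8: the pointers have crossed (j < i), so scanning stops.

Swap pivot arr[0] with arr[8] to place pivot at position 8: [21, 33, 18, 13, 33, 17, 8, 3, 33]
Pivot position: 8

After partitioning with pivot 33, the array becomes [21, 33, 18, 13, 33, 17, 8, 3, 33]. The pivot is placed at index 8. All elements to the left of the pivot are <= 33, and all elements to the right are > 33.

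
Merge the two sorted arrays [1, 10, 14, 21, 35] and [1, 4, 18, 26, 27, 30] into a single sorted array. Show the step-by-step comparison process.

Merging process:

Compare 1 vs 1: take 1 from left. Merged: [1]
Compare 10 vs 1: take 1 from right. Merged: [1, 1]
Compare 10 vs 4: take 4 from right. Merged: [1, 1, 4]
Compare 10 vs 18: take 10 from left. Merged: [1, 1, 4, 10]
Compare 14 vs 18: take 14 from left. Merged: [1, 1, 4, 10, 14]
Compare 21 vs 18: take 18 from right. Merged: [1, 1, 4, 10, 14, 18]
Compare 21 vs 26: take 21 from left. Merged: [1, 1, 4, 10, 14, 18, 21]
Compare 35 vs 26: take 26 from right. Merged: [1, 1, 4, 10, 14, 18, 21, 26]
Compare 35 vs 27: take 27 from right. Merged: [1, 1, 4, 10, 14, 18, 21, 26, 27]
Compare 35 vs 30: take 30 from right. Merged: [1, 1, 4, 10, 14, 18, 21, 26, 27, 30]
Append remaining from left: [35]. Merged: [1, 1, 4, 10, 14, 18, 21, 26, 27, 30, 35]

Final merged array: [1, 1, 4, 10, 14, 18, 21, 26, 27, 30, 35]
Total comparisons: 10

The merged array is [1, 1, 4, 10, 14, 18, 21, 26, 27, 30, 35], requiring 10 comparisons. The merge step runs in O(n) time where n is the total number of elements.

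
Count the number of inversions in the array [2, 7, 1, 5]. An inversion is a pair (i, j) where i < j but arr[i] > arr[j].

Finding inversions in [2, 7, 1, 5]:

(0, 2): arr[0]=2 > arr[2]=1
(1, 2): arr[1]=7 > arr[2]=1
(1, 3): arr[1]=7 > arr[3]=5

Total inversions: 3

The array has 3 inversion(s): (0,2), (1,2), (1,3). Each pair (i,j) satisfies i < j and arr[i] > arr[j].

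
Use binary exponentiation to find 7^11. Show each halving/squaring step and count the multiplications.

Computing 7^11 by squaring (build up from 7^1; each line after the first costs one multiplication):

7^1 = 7
7^2 = (7^1)^2 = 7^2 = 49
7^4 = (7^2)^2 = 49^2 = 2401
7^5 = 7 * 7^4 = 7 * 2401 = 16807
7^10 = (7^5)^2 = 16807^2 = 282475249
7^11 = 7 * 7^10 = 7 * 282475249 = 1977326743

Result: 1977326743
Multiplications needed: 5 (5 lines after 7^1)

7^11 = 1977326743. Using exponentiation by squaring, this requires 5 multiplications. The key idea: if the exponent is even, square the half-power; if odd, multiply by the base once.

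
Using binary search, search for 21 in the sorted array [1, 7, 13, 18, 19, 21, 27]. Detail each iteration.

Binary search for 21 in [1, 7, 13, 18, 19, 21, 27]:

lo=0, hi=6, mid=3, arr[mid]=18 -> 18 < 21, search right half
lo=4, hi=6, mid=5, arr[mid]=21 -> Found target at index 5!

Binary search finds 21 at index 5 after 2 comparisons. The search repeatedly halves the search space by comparing with the middle element.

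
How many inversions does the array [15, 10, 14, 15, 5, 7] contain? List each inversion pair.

Finding inversions in [15, 10, 14, 15, 5, 7]:

(0, 1): arr[0]=15 > arr[1]=10
(0, 2): arr[0]=15 > arr[2]=14
(0, 4): arr[0]=15 > arr[4]=5
(0, 5): arr[0]=15 > arr[5]=7
(1, 4): arr[1]=10 > arr[4]=5
(1, 5): arr[1]=10 > arr[5]=7
(2, 4): arr[2]=14 > arr[4]=5
(2, 5): arr[2]=14 > arr[5]=7
(3, 4): arr[3]=15 > arr[4]=5
(3, 5): arr[3]=15 > arr[5]=7

Total inversions: 10

The array has 10 inversion(s): (0,1), (0,2), (0,4), (0,5), (1,4), (1,5), (2,4), (2,5), (3,4), (3,5). Each pair (i,j) satisfies i < j and arr[i] > arr[j].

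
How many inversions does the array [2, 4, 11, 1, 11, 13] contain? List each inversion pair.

Finding inversions in [2, 4, 11, 1, 11, 13]:

(0, 3): arr[0]=2 > arr[3]=1
(1, 3): arr[1]=4 > arr[3]=1
(2, 3): arr[2]=11 > arr[3]=1

Total inversions: 3

The array has 3 inversion(s): (0,3), (1,3), (2,3). Each pair (i,j) satisfies i < j and arr[i] > arr[j].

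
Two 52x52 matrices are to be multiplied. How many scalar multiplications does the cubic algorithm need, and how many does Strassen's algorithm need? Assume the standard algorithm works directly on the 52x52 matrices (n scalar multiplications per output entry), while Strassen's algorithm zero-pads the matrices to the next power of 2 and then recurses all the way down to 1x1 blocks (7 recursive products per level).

Matrix multiplication for 52x52 matrices:

Strassen's algorithm requires power-of-2 dimensions. Pad 52x52 to 64x64 (next power of 2).

Standard algorithm: 52^3 = 140608 multiplications
Strassen's algorithm: 7^(log2(64)) = 7^6 = 117649 multiplications
Savings: 140608 - 117649 = 22959 multiplications

Standard: 140608 multiplications (52^3). Strassen: 117649 multiplications (7^6, after padding to 64x64). Strassen reduces 8 recursive multiplications to 7 at each level.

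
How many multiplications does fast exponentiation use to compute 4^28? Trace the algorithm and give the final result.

Computing 4^28 by squaring (build up from 4^1; each line after the first costs one multiplication):

4^1 = 4
4^2 = (4^1)^2 = 4^2 = 16
4^3 = 4 * 4^2 = 4 * 16 = 64
4^6 = (4^3)^2 = 64^2 = 4096
4^7 = 4 * 4^6 = 4 * 4096 = 16384
4^14 = (4^7)^2 = 16384^2 = 268435456
4^28 = (4^14)^2 = 268435456^2 = 72057594037927936

Result: 72057594037927936
Multiplications needed: 6 (6 lines after 4^1)

4^28 = 72057594037927936. Using exponentiation by squaring, this requires 6 multiplications. The key idea: if the exponent is even, square the half-power; if odd, multiply by the base once.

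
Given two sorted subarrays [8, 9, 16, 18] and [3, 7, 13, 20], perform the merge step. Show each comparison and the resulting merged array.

Merging process:

Compare 8 vs 3: take 3 from right. Merged: [3]
Compare 8 vs 7: take 7 from right. Merged: [3, 7]
Compare 8 vs 13: take 8 from left. Merged: [3, 7, 8]
Compare 9 vs 13: take 9 from left. Merged: [3, 7, 8, 9]
Compare 16 vs 13: take 13 from right. Merged: [3, 7, 8, 9, 13]
Compare 16 vs 20: take 16 from left. Merged: [3, 7, 8, 9, 13, 16]
Compare 18 vs 20: take 18 from left. Merged: [3, 7, 8, 9, 13, 16, 18]
Append remaining from right: [20]. Merged: [3, 7, 8, 9, 13, 16, 18, 20]

Final merged array: [3, 7, 8, 9, 13, 16, 18, 20]
Total comparisons: 7

The merged array is [3, 7, 8, 9, 13, 16, 18, 20], requiring 7 comparisons. The merge step runs in O(n) time where n is the total number of elements.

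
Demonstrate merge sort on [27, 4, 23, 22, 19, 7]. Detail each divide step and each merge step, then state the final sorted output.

Merge sort trace:

Split: [27, 4, 23, 22, 19, 7] -> [27, 4, 23] and [22, 19, 7]
  Split: [27, 4, 23] -> [27] and [4, 23]
    Split: [4, 23] -> [4] and [23]
    Merge: [4] + [23] -> [4, 23]
  Merge: [27] + [4, 23] -> [4, 23, 27]
  Split: [22, 19, 7] -> [22] and [19, 7]
    Split: [19, 7] -> [19] and [7]
    Merge: [19] + [7] -> [7, 19]
  Merge: [22] + [7, 19] -> [7, 19, 22]
Merge: [4, 23, 27] + [7, 19, 22] -> [4, 7, 19, 22, 23, 27]

Final sorted array: [4, 7, 19, 22, 23, 27]

The merge sort proceeds by recursively splitting the array and merging sorted halves.
After all merges, the sorted array is [4, 7, 19, 22, 23, 27].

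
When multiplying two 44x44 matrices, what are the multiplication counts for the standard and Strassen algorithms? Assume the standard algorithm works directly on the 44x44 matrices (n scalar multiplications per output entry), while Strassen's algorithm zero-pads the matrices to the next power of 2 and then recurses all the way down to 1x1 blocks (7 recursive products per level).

Matrix multiplication for 44x44 matrices:

Strassen's algorithm requires power-of-2 dimensions. Pad 44x44 to 64x64 (next power of 2).

Standard algorithm: 44^3 = 85184 multiplications
Strassen's algorithm: 7^(log2(64)) = 7^6 = 117649 multiplications
Difference: 85184 - 117649 = -32465 (Strassen uses MORE here due to padding overhead — for small or just-over-power-of-2 n, padding can outweigh the per-level savings)

Standard: 85184 multiplications (44^3). Strassen: 117649 multiplications (7^6, after padding to 64x64). Strassen reduces 8 recursive multiplications to 7 at each level.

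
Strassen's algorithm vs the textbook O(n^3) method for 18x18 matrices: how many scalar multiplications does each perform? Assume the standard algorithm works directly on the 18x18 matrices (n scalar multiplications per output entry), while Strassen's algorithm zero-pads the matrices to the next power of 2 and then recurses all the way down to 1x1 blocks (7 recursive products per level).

Matrix multiplication for 18x18 matrices:

Strassen's algorithm requires power-of-2 dimensions. Pad 18x18 to 32x32 (next power of 2).

Standard algorithm: 18^3 = 5832 multiplications
Strassen's algorithm: 7^(log2(32)) = 7^5 = 16807 multiplications
Difference: 5832 - 16807 = -10975 (Strassen uses MORE here due to padding overhead — for small or just-over-power-of-2 n, padding can outweigh the per-level savings)

Standard: 5832 multiplications (18^3). Strassen: 16807 multiplications (7^5, after padding to 32x32). Strassen reduces 8 recursive multiplications to 7 at each level.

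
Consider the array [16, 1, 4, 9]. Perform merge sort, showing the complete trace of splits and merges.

Merge sort trace:

Split: [16, 1, 4, 9] -> [16, 1] and [4, 9]
  Split: [16, 1] -> [16] and [1]
  Merge: [16] + [1] -> [1, 16]
  Split: [4, 9] -> [4] and [9]
  Merge: [4] + [9] -> [4, 9]
Merge: [1, 16] + [4, 9] -> [1, 4, 9, 16]

Final sorted array: [1, 4, 9, 16]

The merge sort proceeds by recursively splitting the array and merging sorted halves.
After all merges, the sorted array is [1, 4, 9, 16].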